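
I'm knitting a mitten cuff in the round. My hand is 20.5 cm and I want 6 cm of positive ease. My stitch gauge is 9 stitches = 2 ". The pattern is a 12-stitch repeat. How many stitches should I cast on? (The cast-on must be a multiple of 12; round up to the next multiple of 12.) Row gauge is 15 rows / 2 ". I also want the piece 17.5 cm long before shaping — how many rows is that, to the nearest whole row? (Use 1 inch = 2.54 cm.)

Finished = 20.5 + 6 = 26.5 cm.
26.5 cm × 1/2.54 = 10.43 inches.
9/2 = 4.5 sts per in; 10.43 × 4.5 = 46.95 sts.
Next multiple of 12 → 48.
17.5 cm = 6.89 inches; × 7.5 = 51.67 → 52 rows.

Cast on 48 stitches; work 52 rows.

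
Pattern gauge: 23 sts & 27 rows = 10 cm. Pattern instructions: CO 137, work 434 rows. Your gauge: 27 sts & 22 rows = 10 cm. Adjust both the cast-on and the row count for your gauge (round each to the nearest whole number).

Stitches: 137 × 27/23 = 160.83 → 161.
Rows: 434 × 22/27 = 353.63 → 354.

Cast on 161 stitches; work 354 rows.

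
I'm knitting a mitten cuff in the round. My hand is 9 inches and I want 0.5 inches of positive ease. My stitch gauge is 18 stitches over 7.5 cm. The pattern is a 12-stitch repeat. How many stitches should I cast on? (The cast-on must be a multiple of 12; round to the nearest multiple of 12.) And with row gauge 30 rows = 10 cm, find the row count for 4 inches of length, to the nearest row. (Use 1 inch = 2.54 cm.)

Finished = 9 + 0.5 = 9.5 inches.
9.5 inches × 2.54 = 24.13 cm.
18/7.5 = 2.4 sts per cm; 24.13 × 2.4 = 57.91 sts.
Nearest multiple of 12 → 60.
4 inches = 10.16 cm; × 3 = 30.48 → 30 rows.

Cast on 60 stitches; work 30 rows.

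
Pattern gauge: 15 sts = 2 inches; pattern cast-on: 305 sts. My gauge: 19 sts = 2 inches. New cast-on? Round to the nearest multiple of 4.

Cast on 388 stitches.

Scale factor = 19 / 15 = 1.267.
305 × 19 / 15 = 386.33 sts.
→ 388 sts.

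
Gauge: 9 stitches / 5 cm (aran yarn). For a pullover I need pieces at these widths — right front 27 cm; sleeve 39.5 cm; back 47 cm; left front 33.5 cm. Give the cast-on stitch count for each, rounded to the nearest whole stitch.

Rate = 9/5 = 1.8 sts per cm.
right front: 27 × 1.8 = 48.60 → 49.
sleeve: 39.5 × 1.8 = 71.10 → 71.
back: 47 × 1.8 = 84.60 → 85.
left front: 33.5 × 1.8 = 60.30 → 60.

right front 49; sleeve 71; back 85; left front 60.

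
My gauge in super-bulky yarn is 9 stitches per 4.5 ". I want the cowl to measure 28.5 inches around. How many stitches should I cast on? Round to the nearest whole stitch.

Cast on 57 stitches.

9 stitches / 4.5 in = 2 stitches per inch.
28.5 × 2 = 57.00 stitches.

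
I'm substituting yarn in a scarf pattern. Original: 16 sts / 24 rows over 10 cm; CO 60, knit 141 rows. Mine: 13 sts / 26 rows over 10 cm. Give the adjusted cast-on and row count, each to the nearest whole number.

Cast on 49 stitches; work 153 rows.

Stitches: 60 × 13/16 = 48.75 → 49.
Rows: 141 × 26/24 = 152.75 → 153.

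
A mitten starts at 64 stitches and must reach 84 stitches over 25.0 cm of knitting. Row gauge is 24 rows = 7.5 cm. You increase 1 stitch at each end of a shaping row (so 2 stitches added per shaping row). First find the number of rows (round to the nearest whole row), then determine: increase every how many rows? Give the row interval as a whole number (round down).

Rows = 25.0 × 3.2 = 80.0 → 80 rows.
Stitches to add: 20 → 10 shaping rows (at 2 st each).
80 / 10 = 8.00 → every 8 rows.

Increase every 8th row.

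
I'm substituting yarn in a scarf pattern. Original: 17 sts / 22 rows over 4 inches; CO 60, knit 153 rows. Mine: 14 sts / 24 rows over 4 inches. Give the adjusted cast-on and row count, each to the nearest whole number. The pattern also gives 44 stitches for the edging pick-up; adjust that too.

Stitches: 60 × 14/17 = 49.41 → 49.
Rows: 153 × 24/22 = 166.91 → 167.
edging pick-up: 44 × 14/17 = 36.24 → 36.

Cast on 49 stitches; work 167 rows; edging pick-up 36 stitches.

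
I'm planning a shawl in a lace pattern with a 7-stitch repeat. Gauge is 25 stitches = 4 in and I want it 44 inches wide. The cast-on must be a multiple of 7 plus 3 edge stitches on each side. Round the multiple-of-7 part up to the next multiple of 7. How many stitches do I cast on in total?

Cast on 279 stitches.

25 / 4 = 6.25 sts per inch.
44 × 6.25 = 275.00 sts.
Less 6 edge sts → 269.00 for the repeat.
Next multiple of 7: 273.
Add back 6 edge sts → 279.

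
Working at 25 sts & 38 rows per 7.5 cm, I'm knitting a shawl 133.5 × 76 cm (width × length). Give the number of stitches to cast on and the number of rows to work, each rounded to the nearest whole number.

Stitch gauge = 25/7.5 = 3.333 sts/cm; 133.5 × 3.333 = 445.00 → 445 sts.
Row gauge = 38/7.5 = 5.067 rows/cm; 76 × 5.067 = 385.07 → 385 rows.

Cast on 445 stitches and work 385 rows.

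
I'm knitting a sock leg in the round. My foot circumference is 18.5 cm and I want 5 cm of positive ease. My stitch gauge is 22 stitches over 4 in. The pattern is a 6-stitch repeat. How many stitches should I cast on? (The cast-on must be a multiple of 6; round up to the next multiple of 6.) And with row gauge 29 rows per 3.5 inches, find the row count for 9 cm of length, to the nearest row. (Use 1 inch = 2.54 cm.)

Finished = 18.5 + 5 = 23.5 cm.
23.5 cm × 1/2.54 = 9.25 inches.
22/4 = 5.5 sts per in; 9.25 × 5.5 = 50.89 sts.
Next multiple of 6 → 54.
9 cm = 3.54 inches; × 8.286 = 29.36 → 29 rows.

Cast on 54 stitches; work 29 rows.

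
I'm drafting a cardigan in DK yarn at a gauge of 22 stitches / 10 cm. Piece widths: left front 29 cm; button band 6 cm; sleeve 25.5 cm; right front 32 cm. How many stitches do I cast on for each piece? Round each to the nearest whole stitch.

Rate = 22/10 = 2.2 sts per cm.
left front: 29 × 2.2 = 63.80 → 64.
button band: 6 × 2.2 = 13.20 → 13.
sleeve: 25.5 × 2.2 = 56.10 → 56.
right front: 32 × 2.2 = 70.40 → 70.

left front 64; button band 13; sleeve 56; right front 70.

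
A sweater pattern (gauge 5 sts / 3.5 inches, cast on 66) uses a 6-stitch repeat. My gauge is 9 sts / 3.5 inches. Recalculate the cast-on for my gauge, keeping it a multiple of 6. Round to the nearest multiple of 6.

Cast on 120 stitches.

66 × 9 / 5 = 118.80.
Nearest multiple of 6: 120.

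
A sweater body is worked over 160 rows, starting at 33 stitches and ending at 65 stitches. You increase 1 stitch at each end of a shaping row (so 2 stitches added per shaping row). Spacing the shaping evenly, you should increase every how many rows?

Increase every 10th row.

Stitches to add: |65 − 33| = 32.
Shaping rows needed: 32 / 2 = 16.
160 rows / 16 = every 10 rows.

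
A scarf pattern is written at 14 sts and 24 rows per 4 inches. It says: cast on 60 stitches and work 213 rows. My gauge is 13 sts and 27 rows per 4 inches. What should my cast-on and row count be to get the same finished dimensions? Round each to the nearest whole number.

Cast on 56 stitches; work 240 rows.

Stitches: 60 × 13/14 = 55.71 → 56.
Rows: 213 × 27/24 = 239.62 → 240.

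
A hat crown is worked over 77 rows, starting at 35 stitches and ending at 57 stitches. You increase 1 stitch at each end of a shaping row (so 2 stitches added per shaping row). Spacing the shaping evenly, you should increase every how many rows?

Stitches to add: |57 − 35| = 22.
Shaping rows needed: 22 / 2 = 11.
77 rows / 11 = every 7 rows.

Increase every 7th row.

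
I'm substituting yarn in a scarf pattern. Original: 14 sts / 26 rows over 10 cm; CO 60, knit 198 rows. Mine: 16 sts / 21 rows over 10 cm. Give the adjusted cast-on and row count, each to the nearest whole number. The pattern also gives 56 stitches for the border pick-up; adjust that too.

Stitches: 60 × 16/14 = 68.57 → 69.
Rows: 198 × 21/26 = 159.92 → 160.
border pick-up: 56 × 16/14 = 64.00 → 64.

Cast on 69 stitches; work 160 rows; border pick-up 64 stitches.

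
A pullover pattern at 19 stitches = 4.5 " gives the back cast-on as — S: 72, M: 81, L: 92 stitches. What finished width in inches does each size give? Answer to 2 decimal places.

19/4.5 = 4.222 sts per in.
S: 72 / 4.222 = 17.053 → 17.05 in.
M: 81 / 4.222 = 19.184 → 19.18 in.
L: 92 / 4.222 = 21.789 → 21.79 in.

S 17.05 inches; M 19.18 inches; L 21.79 inches.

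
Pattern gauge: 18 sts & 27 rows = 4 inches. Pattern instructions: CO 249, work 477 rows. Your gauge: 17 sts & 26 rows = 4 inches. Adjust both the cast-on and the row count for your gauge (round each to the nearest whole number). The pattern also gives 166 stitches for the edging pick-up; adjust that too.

Stitches: 249 × 17/18 = 235.17 → 235.
Rows: 477 × 26/27 = 459.33 → 459.
edging pick-up: 166 × 17/18 = 156.78 → 157.

Cast on 235 stitches; work 459 rows; edging pick-up 157 stitches.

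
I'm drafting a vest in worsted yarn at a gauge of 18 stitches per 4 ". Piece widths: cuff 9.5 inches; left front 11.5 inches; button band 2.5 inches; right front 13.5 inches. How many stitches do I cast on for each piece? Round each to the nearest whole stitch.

cuff 43; left front 52; button band 11; right front 61.

Rate = 18/4 = 4.5 sts per in.
cuff: 9.5 × 4.5 = 42.75 → 43.
left front: 11.5 × 4.5 = 51.75 → 52.
button band: 2.5 × 4.5 = 11.25 → 11.
right front: 13.5 × 4.5 = 60.75 → 61.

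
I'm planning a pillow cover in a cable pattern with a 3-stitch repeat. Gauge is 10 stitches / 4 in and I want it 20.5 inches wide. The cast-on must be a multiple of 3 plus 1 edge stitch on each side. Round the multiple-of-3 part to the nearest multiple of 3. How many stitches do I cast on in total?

50 stitches.

10 / 4 = 2.5 sts per inch.
20.5 × 2.5 = 51.25 sts.
Less 2 edge sts → 49.25 for the repeat.
Nearest multiple of 3: 48.
Add back 2 edge sts → 50.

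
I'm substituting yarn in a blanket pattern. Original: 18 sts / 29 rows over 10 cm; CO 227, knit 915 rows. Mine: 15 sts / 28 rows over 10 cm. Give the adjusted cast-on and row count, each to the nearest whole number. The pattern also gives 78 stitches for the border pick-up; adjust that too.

Stitches: 227 × 15/18 = 189.17 → 189.
Rows: 915 × 28/29 = 883.45 → 883.
border pick-up: 78 × 15/18 = 65.00 → 65.

Cast on 189 stitches; work 883 rows; border pick-up 65 stitches.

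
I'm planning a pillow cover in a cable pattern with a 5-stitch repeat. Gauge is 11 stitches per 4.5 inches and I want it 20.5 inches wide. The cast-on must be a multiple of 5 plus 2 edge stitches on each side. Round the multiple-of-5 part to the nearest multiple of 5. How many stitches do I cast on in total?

11 / 4.5 = 2.444 sts per inch.
20.5 × 2.444 = 50.11 sts.
Less 4 edge sts → 46.11 for the repeat.
Nearest multiple of 5: 45.
Add back 4 edge sts → 49.

49 stitches.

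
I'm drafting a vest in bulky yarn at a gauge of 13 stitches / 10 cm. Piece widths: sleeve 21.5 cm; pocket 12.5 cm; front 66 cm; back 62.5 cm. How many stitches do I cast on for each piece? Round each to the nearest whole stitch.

Rate = 13/10 = 1.3 sts per cm.
sleeve: 21.5 × 1.3 = 27.95 → 28.
pocket: 12.5 × 1.3 = 16.25 → 16.
front: 66 × 1.3 = 85.80 → 86.
back: 62.5 × 1.3 = 81.25 → 81.

sleeve 28; pocket 16; front 86; back 81.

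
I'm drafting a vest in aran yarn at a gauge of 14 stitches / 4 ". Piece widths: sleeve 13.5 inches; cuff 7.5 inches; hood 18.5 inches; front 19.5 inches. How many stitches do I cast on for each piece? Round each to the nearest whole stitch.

Rate = 14/4 = 3.5 sts per in.
sleeve: 13.5 × 3.5 = 47.25 → 47.
cuff: 7.5 × 3.5 = 26.25 → 26.
hood: 18.5 × 3.5 = 64.75 → 65.
front: 19.5 × 3.5 = 68.25 → 68.

sleeve 47; cuff 26; hood 65; front 68.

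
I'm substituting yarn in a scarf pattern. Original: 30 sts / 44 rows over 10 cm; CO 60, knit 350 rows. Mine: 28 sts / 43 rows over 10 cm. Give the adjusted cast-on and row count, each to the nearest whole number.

Stitches: 60 × 28/30 = 56.00 → 56.
Rows: 350 × 43/44 = 342.05 → 342.

Cast on 56 stitches; work 342 rows.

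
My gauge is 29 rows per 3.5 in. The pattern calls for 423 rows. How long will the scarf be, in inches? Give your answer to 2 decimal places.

29 rows / 3.5 inch = 8.286 rows per inch.
423 / 8.286 = 51.052 inches.

51.05 inches.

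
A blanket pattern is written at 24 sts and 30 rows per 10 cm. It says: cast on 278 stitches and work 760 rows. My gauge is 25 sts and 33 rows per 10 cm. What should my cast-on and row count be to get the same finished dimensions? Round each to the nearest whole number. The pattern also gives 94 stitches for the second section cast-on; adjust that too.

Stitches: 278 × 25/24 = 289.58 → 290.
Rows: 760 × 33/30 = 836.00 → 836.
second section cast-on: 94 × 25/24 = 97.92 → 98.

Cast on 290 stitches; work 836 rows; second section cast-on 98 stitches.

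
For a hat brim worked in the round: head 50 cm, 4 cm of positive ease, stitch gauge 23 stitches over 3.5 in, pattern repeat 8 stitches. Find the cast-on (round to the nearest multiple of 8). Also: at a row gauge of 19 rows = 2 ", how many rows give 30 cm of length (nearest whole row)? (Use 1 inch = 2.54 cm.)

Finished = 50 + 4 = 54 cm.
54 cm × 1/2.54 = 21.26 inches.
23/3.5 = 6.571 sts per in; 21.26 × 6.571 = 139.71 sts.
Nearest multiple of 8 → 136.
30 cm = 11.81 inches; × 9.5 = 112.20 → 112 rows.

Cast on 136 stitches; work 112 rows.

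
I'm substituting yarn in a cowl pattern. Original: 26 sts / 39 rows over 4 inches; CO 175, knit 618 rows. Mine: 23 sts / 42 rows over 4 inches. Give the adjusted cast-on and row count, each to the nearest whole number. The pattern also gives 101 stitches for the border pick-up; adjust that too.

Cast on 155 stitches; work 666 rows; border pick-up 89 stitches.

Stitches: 175 × 23/26 = 154.81 → 155.
Rows: 618 × 42/39 = 665.54 → 666.
border pick-up: 101 × 23/26 = 89.35 → 89.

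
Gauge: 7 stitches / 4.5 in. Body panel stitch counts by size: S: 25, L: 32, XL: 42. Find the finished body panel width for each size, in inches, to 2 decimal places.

7/4.5 = 1.556 sts per in.
S: 25 / 1.556 = 16.071 → 16.07 in.
L: 32 / 1.556 = 20.571 → 20.57 in.
XL: 42 / 1.556 = 27.000 → 27.00 in.

S 16.07 inches; L 20.57 inches; XL 27.00 inches.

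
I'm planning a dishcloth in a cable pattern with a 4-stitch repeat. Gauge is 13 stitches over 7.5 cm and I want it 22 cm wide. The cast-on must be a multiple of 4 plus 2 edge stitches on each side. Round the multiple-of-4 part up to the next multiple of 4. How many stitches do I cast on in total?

CO 40 sts.

13 / 7.5 = 1.733 sts per cm.
22 × 1.733 = 38.13 sts.
Less 4 edge sts → 34.13 for the repeat.
Next multiple of 4: 36.
Add back 4 edge sts → 40.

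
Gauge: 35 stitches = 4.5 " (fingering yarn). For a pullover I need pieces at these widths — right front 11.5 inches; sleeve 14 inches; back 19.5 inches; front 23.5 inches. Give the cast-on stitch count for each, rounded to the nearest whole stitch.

right front 89; sleeve 109; back 152; front 183.

Rate = 35/4.5 = 7.778 sts per in.
right front: 11.5 × 7.778 = 89.44 → 89.
sleeve: 14 × 7.778 = 108.89 → 109.
back: 19.5 × 7.778 = 151.67 → 152.
front: 23.5 × 7.778 = 182.78 → 183.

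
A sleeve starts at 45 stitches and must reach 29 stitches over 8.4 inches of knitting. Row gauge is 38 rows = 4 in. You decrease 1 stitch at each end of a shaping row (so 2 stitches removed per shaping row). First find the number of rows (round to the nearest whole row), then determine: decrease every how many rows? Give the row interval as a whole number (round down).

Rows = 8.4 × 9.5 = 79.8 → 80 rows.
Stitches to remove: 16 → 8 shaping rows (at 2 st each).
80 / 8 = 10.00 → every 10 rows.

Decrease every 10th row.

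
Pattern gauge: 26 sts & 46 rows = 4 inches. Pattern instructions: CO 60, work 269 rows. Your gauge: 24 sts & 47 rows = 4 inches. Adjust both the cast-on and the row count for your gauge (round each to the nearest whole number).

Cast on 55 stitches; work 275 rows.

Stitches: 60 × 24/26 = 55.38 → 55.
Rows: 269 × 47/46 = 274.85 → 275.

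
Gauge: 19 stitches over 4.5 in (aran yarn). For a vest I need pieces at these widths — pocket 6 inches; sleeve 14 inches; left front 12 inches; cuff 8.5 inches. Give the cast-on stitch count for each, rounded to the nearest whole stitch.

Rate = 19/4.5 = 4.222 sts per in.
pocket: 6 × 4.222 = 25.33 → 25.
sleeve: 14 × 4.222 = 59.11 → 59.
left front: 12 × 4.222 = 50.67 → 51.
cuff: 8.5 × 4.222 = 35.89 → 36.

pocket 25; sleeve 59; left front 51; cuff 36.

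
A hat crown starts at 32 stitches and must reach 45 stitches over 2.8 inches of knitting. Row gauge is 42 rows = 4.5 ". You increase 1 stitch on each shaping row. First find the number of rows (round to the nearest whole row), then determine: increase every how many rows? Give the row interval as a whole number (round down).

Rows = 2.8 × 9.333 = 26.1 → 26 rows.
Stitches to add: 13 → 13 shaping rows (at 1 st each).
26 / 13 = 2.00 → every 2 rows.

Increase every 2nd row.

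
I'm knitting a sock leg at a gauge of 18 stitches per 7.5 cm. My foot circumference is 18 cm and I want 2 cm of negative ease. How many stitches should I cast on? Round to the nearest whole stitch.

38 stitches.

Finished = 18 − 2 = 16 cm.
18 / 7.5 = 2.4 sts per cm.
16.00 × 2.4 = 38.40 sts.
→ 38 sts.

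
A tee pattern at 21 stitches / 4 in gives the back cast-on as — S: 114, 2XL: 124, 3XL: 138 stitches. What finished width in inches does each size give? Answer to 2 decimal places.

S 21.71 inches; 2XL 23.62 inches; 3XL 26.29 inches.

21/4 = 5.25 sts per in.
S: 114 / 5.25 = 21.714 → 21.71 in.
2XL: 124 / 5.25 = 23.619 → 23.62 in.
3XL: 138 / 5.25 = 26.286 → 26.29 in.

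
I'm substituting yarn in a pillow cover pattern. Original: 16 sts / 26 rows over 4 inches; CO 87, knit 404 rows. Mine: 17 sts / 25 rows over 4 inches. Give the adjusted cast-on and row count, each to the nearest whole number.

Cast on 92 stitches; work 388 rows.

Stitches: 87 × 17/16 = 92.44 → 92.
Rows: 404 × 25/26 = 388.46 → 388.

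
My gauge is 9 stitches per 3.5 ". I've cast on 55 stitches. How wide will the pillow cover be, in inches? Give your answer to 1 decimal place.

21.4 inches.

9 stitches / 3.5 inch = 2.571 stitches per inch.
55 / 2.571 = 21.39 inches.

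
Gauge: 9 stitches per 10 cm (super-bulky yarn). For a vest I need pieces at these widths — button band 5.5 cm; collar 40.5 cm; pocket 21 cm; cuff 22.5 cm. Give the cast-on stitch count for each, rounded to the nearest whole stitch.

button band 5; collar 36; pocket 19; cuff 20.

Rate = 9/10 = 0.9 sts per cm.
button band: 5.5 × 0.9 = 4.95 → 5.
collar: 40.5 × 0.9 = 36.45 → 36.
pocket: 21 × 0.9 = 18.90 → 19.
cuff: 22.5 × 0.9 = 20.25 → 20.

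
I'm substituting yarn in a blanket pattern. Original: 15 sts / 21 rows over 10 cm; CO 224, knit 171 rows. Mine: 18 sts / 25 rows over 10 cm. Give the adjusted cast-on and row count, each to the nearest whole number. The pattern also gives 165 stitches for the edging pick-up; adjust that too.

Cast on 269 stitches; work 204 rows; edging pick-up 198 stitches.

Stitches: 224 × 18/15 = 268.80 → 269.
Rows: 171 × 25/21 = 203.57 → 204.
edging pick-up: 165 × 18/15 = 198.00 → 198.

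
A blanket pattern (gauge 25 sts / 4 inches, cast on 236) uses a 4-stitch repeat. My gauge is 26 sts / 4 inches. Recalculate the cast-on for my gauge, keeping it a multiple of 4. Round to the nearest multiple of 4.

244 stitches.

236 × 26 / 25 = 245.44.
Nearest multiple of 4: 244.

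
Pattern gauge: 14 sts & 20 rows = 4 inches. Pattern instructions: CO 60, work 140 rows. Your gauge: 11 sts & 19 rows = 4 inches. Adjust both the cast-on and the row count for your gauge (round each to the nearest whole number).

Stitches: 60 × 11/14 = 47.14 → 47.
Rows: 140 × 19/20 = 133.00 → 133.

Cast on 47 stitches; work 133 rows.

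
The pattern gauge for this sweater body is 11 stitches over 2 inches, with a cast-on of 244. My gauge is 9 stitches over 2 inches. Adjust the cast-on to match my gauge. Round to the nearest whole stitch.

CO 200 sts.

Scale factor = 9 / 11 = 0.818.
244 × 9 / 11 = 199.64 sts.
→ 200 sts.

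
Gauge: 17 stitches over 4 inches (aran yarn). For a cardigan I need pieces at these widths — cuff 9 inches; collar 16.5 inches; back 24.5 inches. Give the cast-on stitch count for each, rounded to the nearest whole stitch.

Rate = 17/4 = 4.25 sts per in.
cuff: 9 × 4.25 = 38.25 → 38.
collar: 16.5 × 4.25 = 70.12 → 70.
back: 24.5 × 4.25 = 104.12 → 104.

cuff 38; collar 70; back 104.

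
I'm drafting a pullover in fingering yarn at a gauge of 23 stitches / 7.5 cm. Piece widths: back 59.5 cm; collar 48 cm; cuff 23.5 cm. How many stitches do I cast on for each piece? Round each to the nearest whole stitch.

back 182; collar 147; cuff 72.

Rate = 23/7.5 = 3.067 sts per cm.
back: 59.5 × 3.067 = 182.47 → 182.
collar: 48 × 3.067 = 147.20 → 147.
cuff: 23.5 × 3.067 = 72.07 → 72.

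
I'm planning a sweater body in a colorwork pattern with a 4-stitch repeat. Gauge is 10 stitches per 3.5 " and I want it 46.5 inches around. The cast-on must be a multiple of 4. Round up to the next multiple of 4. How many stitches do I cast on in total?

136 stitches.

10 / 3.5 = 2.857 sts per inch.
46.5 × 2.857 = 132.86 sts.
Next multiple of 4: 136.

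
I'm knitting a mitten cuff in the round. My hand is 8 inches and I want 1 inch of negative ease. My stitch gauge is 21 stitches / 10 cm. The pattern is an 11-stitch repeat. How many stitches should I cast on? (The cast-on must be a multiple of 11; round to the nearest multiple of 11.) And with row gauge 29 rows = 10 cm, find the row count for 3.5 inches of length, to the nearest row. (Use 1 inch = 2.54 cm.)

Cast on 33 stitches; work 26 rows.

Finished = 8 − 1 = 7 inches.
7 inches × 2.54 = 17.78 cm.
21/10 = 2.1 sts per cm; 17.78 × 2.1 = 37.34 sts.
Nearest multiple of 11 → 33.
3.5 inches = 8.89 cm; × 2.9 = 25.78 → 26 rows.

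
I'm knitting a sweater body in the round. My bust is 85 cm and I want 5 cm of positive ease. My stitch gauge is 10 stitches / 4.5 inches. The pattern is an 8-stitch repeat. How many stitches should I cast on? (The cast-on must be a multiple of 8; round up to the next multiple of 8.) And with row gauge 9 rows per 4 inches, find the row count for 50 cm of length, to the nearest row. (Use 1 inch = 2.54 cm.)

Finished = 85 + 5 = 90 cm.
90 cm × 1/2.54 = 35.43 inches.
10/4.5 = 2.222 sts per in; 35.43 × 2.222 = 78.74 sts.
Next multiple of 8 → 80.
50 cm = 19.69 inches; × 2.25 = 44.29 → 44 rows.

Cast on 80 stitches; work 44 rows.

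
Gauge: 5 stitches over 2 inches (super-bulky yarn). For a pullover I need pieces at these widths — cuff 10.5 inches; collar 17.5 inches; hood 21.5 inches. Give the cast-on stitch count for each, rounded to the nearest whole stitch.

Rate = 5/2 = 2.5 sts per in.
cuff: 10.5 × 2.5 = 26.25 → 26.
collar: 17.5 × 2.5 = 43.75 → 44.
hood: 21.5 × 2.5 = 53.75 → 54.

cuff 26; collar 44; hood 54.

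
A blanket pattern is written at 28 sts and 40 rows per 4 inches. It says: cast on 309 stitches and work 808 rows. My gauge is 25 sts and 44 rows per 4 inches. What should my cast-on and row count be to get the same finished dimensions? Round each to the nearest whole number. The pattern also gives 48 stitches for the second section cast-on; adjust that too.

Stitches: 309 × 25/28 = 275.89 → 276.
Rows: 808 × 44/40 = 888.80 → 889.
second section cast-on: 48 × 25/28 = 42.86 → 43.

Cast on 276 stitches; work 889 rows; second section cast-on 43 stitches.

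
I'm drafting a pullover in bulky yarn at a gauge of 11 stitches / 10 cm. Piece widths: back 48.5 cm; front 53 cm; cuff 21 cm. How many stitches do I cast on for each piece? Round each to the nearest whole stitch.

Rate = 11/10 = 1.1 sts per cm.
back: 48.5 × 1.1 = 53.35 → 53.
front: 53 × 1.1 = 58.30 → 58.
cuff: 21 × 1.1 = 23.10 → 23.

back 53; front 58; cuff 23.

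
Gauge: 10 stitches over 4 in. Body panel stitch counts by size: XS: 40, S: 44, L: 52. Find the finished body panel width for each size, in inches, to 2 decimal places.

XS 16.00 inches; S 17.60 inches; L 20.80 inches.

10/4 = 2.5 sts per in.
XS: 40 / 2.5 = 16.000 → 16.00 in.
S: 44 / 2.5 = 17.600 → 17.60 in.
L: 52 / 2.5 = 20.800 → 20.80 in.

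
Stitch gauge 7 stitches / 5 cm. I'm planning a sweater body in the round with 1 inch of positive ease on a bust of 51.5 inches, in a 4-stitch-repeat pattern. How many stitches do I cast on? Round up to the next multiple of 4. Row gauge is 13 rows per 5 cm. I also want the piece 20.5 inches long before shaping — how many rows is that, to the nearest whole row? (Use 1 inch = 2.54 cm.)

Cast on 188 stitches; work 135 rows.

Finished = 51.5 + 1 = 52.5 inches.
52.5 inches × 2.54 = 133.35 cm.
7/5 = 1.4 sts per cm; 133.35 × 1.4 = 186.69 sts.
Next multiple of 4 → 188.
20.5 inches = 52.07 cm; × 2.6 = 135.38 → 135 rows.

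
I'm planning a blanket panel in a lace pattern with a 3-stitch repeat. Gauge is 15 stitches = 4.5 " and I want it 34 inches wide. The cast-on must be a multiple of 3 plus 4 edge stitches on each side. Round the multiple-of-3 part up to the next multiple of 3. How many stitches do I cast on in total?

15 / 4.5 = 3.333 sts per inch.
34 × 3.333 = 113.33 sts.
Less 8 edge sts → 105.33 for the repeat.
Next multiple of 3: 108.
Add back 8 edge sts → 116.

CO 116 sts.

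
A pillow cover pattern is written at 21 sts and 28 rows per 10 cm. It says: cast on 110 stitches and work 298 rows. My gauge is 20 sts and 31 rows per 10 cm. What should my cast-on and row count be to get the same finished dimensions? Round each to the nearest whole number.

Stitches: 110 × 20/21 = 104.76 → 105.
Rows: 298 × 31/28 = 329.93 → 330.

Cast on 105 stitches; work 330 rows.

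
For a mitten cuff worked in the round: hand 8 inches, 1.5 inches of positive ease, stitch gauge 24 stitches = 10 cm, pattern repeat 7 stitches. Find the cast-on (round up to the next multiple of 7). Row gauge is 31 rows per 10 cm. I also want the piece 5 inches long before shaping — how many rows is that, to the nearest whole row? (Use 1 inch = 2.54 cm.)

Cast on 63 stitches; work 39 rows.

Finished = 8 + 1.5 = 9.5 inches.
9.5 inches × 2.54 = 24.13 cm.
24/10 = 2.4 sts per cm; 24.13 × 2.4 = 57.91 sts.
Next multiple of 7 → 63.
5 inches = 12.70 cm; × 3.1 = 39.37 → 39 rows.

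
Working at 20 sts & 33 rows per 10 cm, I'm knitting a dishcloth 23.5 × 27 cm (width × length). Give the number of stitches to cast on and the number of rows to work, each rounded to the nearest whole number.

Cast on 47 stitches and work 89 rows.

Stitch gauge = 20/10 = 2 sts/cm; 23.5 × 2 = 47.00 → 47 sts.
Row gauge = 33/10 = 3.3 rows/cm; 27 × 3.3 = 89.10 → 89 rows.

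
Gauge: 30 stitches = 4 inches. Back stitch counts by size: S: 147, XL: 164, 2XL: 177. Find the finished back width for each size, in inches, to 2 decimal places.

S 19.60 inches; XL 21.87 inches; 2XL 23.60 inches.

30/4 = 7.5 sts per in.
S: 147 / 7.5 = 19.600 → 19.60 in.
XL: 164 / 7.5 = 21.867 → 21.87 in.
2XL: 177 / 7.5 = 23.600 → 23.60 in.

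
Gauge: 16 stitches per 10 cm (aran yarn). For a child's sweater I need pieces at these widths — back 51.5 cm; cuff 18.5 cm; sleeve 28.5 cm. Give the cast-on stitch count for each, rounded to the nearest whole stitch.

Rate = 16/10 = 1.6 sts per cm.
back: 51.5 × 1.6 = 82.40 → 82.
cuff: 18.5 × 1.6 = 29.60 → 30.
sleeve: 28.5 × 1.6 = 45.60 → 46.

back 82; cuff 30; sleeve 46.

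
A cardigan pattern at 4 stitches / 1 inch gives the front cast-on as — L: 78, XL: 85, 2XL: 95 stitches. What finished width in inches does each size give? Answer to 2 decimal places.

4/1 = 4 sts per in.
L: 78 / 4 = 19.500 → 19.50 in.
XL: 85 / 4 = 21.250 → 21.25 in.
2XL: 95 / 4 = 23.750 → 23.75 in.

L 19.50 inches; XL 21.25 inches; 2XL 23.75 inches.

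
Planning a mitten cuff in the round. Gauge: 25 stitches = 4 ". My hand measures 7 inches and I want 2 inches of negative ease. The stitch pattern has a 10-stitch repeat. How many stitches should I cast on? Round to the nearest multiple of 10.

30 stitches.

Finished = 7 − 2 = 5 inches.
25 / 4 = 6.25 sts/in.
5 × 6.25 = 31.25 sts.
Nearest multiple of 10: 30.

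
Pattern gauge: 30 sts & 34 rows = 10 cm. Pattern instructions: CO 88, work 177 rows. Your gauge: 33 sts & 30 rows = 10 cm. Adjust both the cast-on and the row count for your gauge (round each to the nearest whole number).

Stitches: 88 × 33/30 = 96.80 → 97.
Rows: 177 × 30/34 = 156.18 → 156.

Cast on 97 stitches; work 156 rows.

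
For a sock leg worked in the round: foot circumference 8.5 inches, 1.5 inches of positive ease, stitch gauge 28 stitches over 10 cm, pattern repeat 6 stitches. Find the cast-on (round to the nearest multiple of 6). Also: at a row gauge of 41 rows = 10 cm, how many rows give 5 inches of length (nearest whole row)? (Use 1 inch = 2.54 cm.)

Cast on 72 stitches; work 52 rows.

Finished = 8.5 + 1.5 = 10 inches.
10 inches × 2.54 = 25.40 cm.
28/10 = 2.8 sts per cm; 25.40 × 2.8 = 71.12 sts.
Nearest multiple of 6 → 72.
5 inches = 12.70 cm; × 4.1 = 52.07 → 52 rows.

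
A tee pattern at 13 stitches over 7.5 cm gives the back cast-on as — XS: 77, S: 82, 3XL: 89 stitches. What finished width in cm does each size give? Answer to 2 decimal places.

XS 44.42 cm; S 47.31 cm; 3XL 51.35 cm.

13/7.5 = 1.733 sts per cm.
XS: 77 / 1.733 = 44.423 → 44.42 cm.
S: 82 / 1.733 = 47.308 → 47.31 cm.
3XL: 89 / 1.733 = 51.346 → 51.35 cm.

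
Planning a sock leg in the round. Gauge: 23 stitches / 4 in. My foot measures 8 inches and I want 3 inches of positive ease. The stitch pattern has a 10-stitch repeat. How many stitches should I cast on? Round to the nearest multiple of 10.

Finished = 8 + 3 = 11 inches.
23 / 4 = 5.75 sts/in.
11 × 5.75 = 63.25 sts.
Nearest multiple of 10: 60.

Cast on 60 stitches.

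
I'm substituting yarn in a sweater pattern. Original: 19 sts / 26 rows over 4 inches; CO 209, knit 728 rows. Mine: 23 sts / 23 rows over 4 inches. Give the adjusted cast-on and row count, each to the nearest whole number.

Cast on 253 stitches; work 644 rows.

Stitches: 209 × 23/19 = 253.00 → 253.
Rows: 728 × 23/26 = 644.00 → 644.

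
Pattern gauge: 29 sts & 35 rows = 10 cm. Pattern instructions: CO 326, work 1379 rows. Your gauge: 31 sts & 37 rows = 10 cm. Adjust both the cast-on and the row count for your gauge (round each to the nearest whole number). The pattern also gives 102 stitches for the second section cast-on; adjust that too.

Cast on 348 stitches; work 1458 rows; second section cast-on 109 stitches.

Stitches: 326 × 31/29 = 348.48 → 348.
Rows: 1379 × 37/35 = 1457.80 → 1458.
second section cast-on: 102 × 31/29 = 109.03 → 109.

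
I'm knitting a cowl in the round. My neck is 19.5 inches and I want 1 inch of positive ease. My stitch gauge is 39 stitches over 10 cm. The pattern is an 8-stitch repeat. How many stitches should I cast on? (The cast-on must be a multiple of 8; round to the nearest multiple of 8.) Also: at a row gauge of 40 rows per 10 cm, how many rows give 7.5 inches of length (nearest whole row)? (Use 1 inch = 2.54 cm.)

Finished = 19.5 + 1 = 20.5 inches.
20.5 inches × 2.54 = 52.07 cm.
39/10 = 3.9 sts per cm; 52.07 × 3.9 = 203.07 sts.
Nearest multiple of 8 → 200.
7.5 inches = 19.05 cm; × 4 = 76.20 → 76 rows.

Cast on 200 stitches; work 76 rows.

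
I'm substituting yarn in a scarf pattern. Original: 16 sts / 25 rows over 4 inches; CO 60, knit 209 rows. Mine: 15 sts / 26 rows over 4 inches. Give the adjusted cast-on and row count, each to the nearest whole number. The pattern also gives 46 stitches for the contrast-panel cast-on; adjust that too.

Stitches: 60 × 15/16 = 56.25 → 56.
Rows: 209 × 26/25 = 217.36 → 217.
contrast-panel cast-on: 46 × 15/16 = 43.12 → 43.

Cast on 56 stitches; work 217 rows; contrast-panel cast-on 43 stitches.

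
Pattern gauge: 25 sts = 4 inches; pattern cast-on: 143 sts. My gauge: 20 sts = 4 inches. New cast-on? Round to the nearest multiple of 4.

Cast on 116 stitches.

Scale factor = 20 / 25 = 0.800.
143 × 20 / 25 = 114.40 sts.
→ 116 sts.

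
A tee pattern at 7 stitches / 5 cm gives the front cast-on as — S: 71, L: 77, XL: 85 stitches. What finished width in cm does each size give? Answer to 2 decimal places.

S 50.71 cm; L 55.00 cm; XL 60.71 cm.

7/5 = 1.4 sts per cm.
S: 71 / 1.4 = 50.714 → 50.71 cm.
L: 77 / 1.4 = 55.000 → 55.00 cm.
XL: 85 / 1.4 = 60.714 → 60.71 cm.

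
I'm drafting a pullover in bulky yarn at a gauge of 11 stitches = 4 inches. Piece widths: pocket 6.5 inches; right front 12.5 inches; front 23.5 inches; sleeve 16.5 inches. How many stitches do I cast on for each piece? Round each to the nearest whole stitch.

Rate = 11/4 = 2.75 sts per in.
pocket: 6.5 × 2.75 = 17.88 → 18.
right front: 12.5 × 2.75 = 34.38 → 34.
front: 23.5 × 2.75 = 64.62 → 65.
sleeve: 16.5 × 2.75 = 45.38 → 45.

pocket 18; right front 34; front 65; sleeve 45.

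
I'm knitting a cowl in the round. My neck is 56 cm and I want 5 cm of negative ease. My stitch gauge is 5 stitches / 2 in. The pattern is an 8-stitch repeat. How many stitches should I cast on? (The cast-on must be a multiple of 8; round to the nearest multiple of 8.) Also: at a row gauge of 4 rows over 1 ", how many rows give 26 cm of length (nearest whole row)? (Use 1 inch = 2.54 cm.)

Finished = 56 − 5 = 51 cm.
51 cm × 1/2.54 = 20.08 inches.
5/2 = 2.5 sts per in; 20.08 × 2.5 = 50.20 sts.
Nearest multiple of 8 → 48.
26 cm = 10.24 inches; × 4 = 40.94 → 41 rows.

Cast on 48 stitches; work 41 rows.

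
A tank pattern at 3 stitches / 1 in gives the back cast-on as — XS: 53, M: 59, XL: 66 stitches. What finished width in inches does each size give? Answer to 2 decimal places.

3/1 = 3 sts per in.
XS: 53 / 3 = 17.667 → 17.67 in.
M: 59 / 3 = 19.667 → 19.67 in.
XL: 66 / 3 = 22.000 → 22.00 in.

XS 17.67 inches; M 19.67 inches; XL 22.00 inches.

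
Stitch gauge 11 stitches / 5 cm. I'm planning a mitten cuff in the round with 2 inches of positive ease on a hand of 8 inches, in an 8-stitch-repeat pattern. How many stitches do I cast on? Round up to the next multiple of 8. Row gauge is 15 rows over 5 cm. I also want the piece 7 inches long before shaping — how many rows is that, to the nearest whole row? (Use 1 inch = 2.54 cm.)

Cast on 56 stitches; work 53 rows.

Finished = 8 + 2 = 10 inches.
10 inches × 2.54 = 25.40 cm.
11/5 = 2.2 sts per cm; 25.40 × 2.2 = 55.88 sts.
Next multiple of 8 → 56.
7 inches = 17.78 cm; × 3 = 53.34 → 53 rows.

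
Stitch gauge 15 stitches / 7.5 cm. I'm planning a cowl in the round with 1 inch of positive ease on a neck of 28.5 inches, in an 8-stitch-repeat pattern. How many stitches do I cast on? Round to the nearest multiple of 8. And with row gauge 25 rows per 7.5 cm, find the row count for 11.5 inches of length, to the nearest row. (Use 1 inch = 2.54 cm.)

Cast on 152 stitches; work 97 rows.

Finished = 28.5 + 1 = 29.5 inches.
29.5 inches × 2.54 = 74.93 cm.
15/7.5 = 2 sts per cm; 74.93 × 2 = 149.86 sts.
Nearest multiple of 8 → 152.
11.5 inches = 29.21 cm; × 3.333 = 97.37 → 97 rows.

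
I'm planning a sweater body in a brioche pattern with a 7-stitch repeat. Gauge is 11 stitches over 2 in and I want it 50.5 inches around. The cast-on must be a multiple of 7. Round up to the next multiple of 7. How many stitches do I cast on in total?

Cast on 280 stitches.

11 / 2 = 5.5 sts per inch.
50.5 × 5.5 = 277.75 sts.
Next multiple of 7: 280.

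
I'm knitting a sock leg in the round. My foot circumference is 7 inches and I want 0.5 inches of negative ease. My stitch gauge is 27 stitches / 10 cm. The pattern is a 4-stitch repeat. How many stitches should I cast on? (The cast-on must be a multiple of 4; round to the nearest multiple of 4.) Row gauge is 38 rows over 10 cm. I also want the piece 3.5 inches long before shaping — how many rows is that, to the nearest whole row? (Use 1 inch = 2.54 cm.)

Finished = 7 − 0.5 = 6.5 inches.
6.5 inches × 2.54 = 16.51 cm.
27/10 = 2.7 sts per cm; 16.51 × 2.7 = 44.58 sts.
Nearest multiple of 4 → 44.
3.5 inches = 8.89 cm; × 3.8 = 33.78 → 34 rows.

Cast on 44 stitches; work 34 rows.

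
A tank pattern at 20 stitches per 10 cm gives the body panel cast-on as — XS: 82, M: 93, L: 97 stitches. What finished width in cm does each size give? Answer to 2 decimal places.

20/10 = 2 sts per cm.
XS: 82 / 2 = 41.000 → 41.00 cm.
M: 93 / 2 = 46.500 → 46.50 cm.
L: 97 / 2 = 48.500 → 48.50 cm.

XS 41.00 cm; M 46.50 cm; L 48.50 cm.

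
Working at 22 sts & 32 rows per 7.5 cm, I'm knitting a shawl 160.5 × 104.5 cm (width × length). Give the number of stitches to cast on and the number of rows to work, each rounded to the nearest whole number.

Stitch gauge = 22/7.5 = 2.933 sts/cm; 160.5 × 2.933 = 470.80 → 471 sts.
Row gauge = 32/7.5 = 4.267 rows/cm; 104.5 × 4.267 = 445.87 → 446 rows.

Cast on 471 stitches and work 446 rows.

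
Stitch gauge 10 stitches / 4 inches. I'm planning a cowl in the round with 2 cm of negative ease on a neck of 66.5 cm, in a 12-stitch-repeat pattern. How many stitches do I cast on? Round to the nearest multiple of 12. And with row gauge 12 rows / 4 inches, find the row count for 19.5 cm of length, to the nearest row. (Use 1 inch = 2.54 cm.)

Cast on 60 stitches; work 23 rows.

Finished = 66.5 − 2 = 64.5 cm.
64.5 cm × 1/2.54 = 25.39 inches.
10/4 = 2.5 sts per in; 25.39 × 2.5 = 63.48 sts.
Nearest multiple of 12 → 60.
19.5 cm = 7.68 inches; × 3 = 23.03 → 23 rows.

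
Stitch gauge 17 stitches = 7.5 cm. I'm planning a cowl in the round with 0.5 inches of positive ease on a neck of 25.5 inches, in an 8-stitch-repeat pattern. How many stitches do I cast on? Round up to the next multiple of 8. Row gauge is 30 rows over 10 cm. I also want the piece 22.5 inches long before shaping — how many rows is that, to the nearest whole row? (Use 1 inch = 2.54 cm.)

Finished = 25.5 + 0.5 = 26 inches.
26 inches × 2.54 = 66.04 cm.
17/7.5 = 2.267 sts per cm; 66.04 × 2.267 = 149.69 sts.
Next multiple of 8 → 152.
22.5 inches = 57.15 cm; × 3 = 171.45 → 171 rows.

Cast on 152 stitches; work 171 rows.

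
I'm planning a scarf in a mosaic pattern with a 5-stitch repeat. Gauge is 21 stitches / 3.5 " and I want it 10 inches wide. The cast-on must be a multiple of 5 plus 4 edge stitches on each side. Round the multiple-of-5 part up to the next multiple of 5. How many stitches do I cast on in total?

21 / 3.5 = 6 sts per inch.
10 × 6 = 60.00 sts.
Less 8 edge sts → 52.00 for the repeat.
Next multiple of 5: 55.
Add back 8 edge sts → 63.

CO 63 sts.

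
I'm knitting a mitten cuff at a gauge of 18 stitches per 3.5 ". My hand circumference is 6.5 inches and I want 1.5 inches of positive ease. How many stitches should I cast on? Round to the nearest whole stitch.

Cast on 41 stitches.

Finished = 6.5 + 1.5 = 8 in.
18 / 3.5 = 5.143 sts per inch.
8.00 × 5.143 = 41.14 sts.
→ 41 sts.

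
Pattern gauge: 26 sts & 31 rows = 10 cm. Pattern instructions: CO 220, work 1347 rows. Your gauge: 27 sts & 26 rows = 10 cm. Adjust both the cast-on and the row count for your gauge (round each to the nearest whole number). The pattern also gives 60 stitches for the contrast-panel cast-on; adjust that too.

Stitches: 220 × 27/26 = 228.46 → 228.
Rows: 1347 × 26/31 = 1129.74 → 1130.
contrast-panel cast-on: 60 × 27/26 = 62.31 → 62.

Cast on 228 stitches; work 1130 rows; contrast-panel cast-on 62 stitches.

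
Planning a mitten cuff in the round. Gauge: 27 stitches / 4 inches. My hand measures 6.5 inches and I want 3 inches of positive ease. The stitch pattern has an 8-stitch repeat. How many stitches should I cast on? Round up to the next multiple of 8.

Finished = 6.5 + 3 = 9.5 inches.
27 / 4 = 6.75 sts/in.
9.5 × 6.75 = 64.12 sts.
Next multiple of 8: 72.

CO 72 sts.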